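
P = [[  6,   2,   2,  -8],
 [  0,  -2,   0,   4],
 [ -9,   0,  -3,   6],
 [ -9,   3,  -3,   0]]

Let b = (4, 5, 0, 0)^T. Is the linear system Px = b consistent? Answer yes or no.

no

Row reduce the augmented matrix [P | b].
R3 ← R3 + (3/2)·R1: [0, 3, 0, -6, 6]
R4 ← R4 + (3/2)·R1: [0, 6, 0, -12, 6]
R3 ← R3 + (3/2)·R2: [0, 0, 0, 0, 27/2]
R4 ← R4 + (3)·R2: [0, 0, 0, 0, 21]
R4 ← R4 − (14/9)·R3: [0, 0, 0, 0, 0]
The echelon form has 3 nonzero rows; the last pivot sits in the augmented column, so rank(P) = 2 but rank([P|b]) = 3.
Since the ranks differ, the system is inconsistent.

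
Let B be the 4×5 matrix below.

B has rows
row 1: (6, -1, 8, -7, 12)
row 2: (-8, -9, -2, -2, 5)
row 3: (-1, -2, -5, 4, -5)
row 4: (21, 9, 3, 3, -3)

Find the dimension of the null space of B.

2

Row reduce to echelon form.
R2 ← R2 + (4/3)·R1: [0, -31/3, 26/3, -34/3, 21]
R3 ← R3 + (1/6)·R1: [0, -13/6, -11/3, 17/6, -3]
R4 ← R4 − (7/2)·R1: [0, 25/2, -25, 55/2, -45]
R3 ← R3 − (13/62)·R2: [0, 0, -170/31, 323/62, -459/62]
R4 ← R4 + (75/62)·R2: [0, 0, -450/31, 855/62, -1215/62]
R4 ← R4 − (45/17)·R3: [0, 0, 0, 0, 0]
3 nonzero rows, so rank(B) = 3.
B has 5 columns; by rank–nullity, nullity = 5 − 3 = 2.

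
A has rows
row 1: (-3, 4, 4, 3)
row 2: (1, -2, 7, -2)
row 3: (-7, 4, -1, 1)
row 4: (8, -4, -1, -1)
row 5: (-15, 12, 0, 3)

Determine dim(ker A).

0

Row reduce to echelon form.
R2 ← R2 + (1/3)·R1: [0, -2/3, 25/3, -1]
R3 ← R3 − (7/3)·R1: [0, -16/3, -31/3, -6]
R4 ← R4 + (8/3)·R1: [0, 20/3, 29/3, 7]
R5 ← R5 − (5)·R1: [0, -8, -20, -12]
R3 ← R3 − (8)·R2: [0, 0, -77, 2]
R4 ← R4 + (10)·R2: [0, 0, 93, -3]
R5 ← R5 − (12)·R2: [0, 0, -120, 0]
R4 ← R4 + (93/77)·R3: [0, 0, 0, -45/77]
R5 ← R5 − (120/77)·R3: [0, 0, 0, -240/77]
R5 ← R5 − (16/3)·R4: [0, 0, 0, 0]
4 nonzero rows, so rank(A) = 4.
A has 4 columns; by rank–nullity, nullity = 4 − 4 = 0.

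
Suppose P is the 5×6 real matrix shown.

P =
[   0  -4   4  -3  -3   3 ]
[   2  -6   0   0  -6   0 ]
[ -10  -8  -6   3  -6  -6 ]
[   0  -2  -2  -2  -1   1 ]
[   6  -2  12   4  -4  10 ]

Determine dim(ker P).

1

Row reduce to echelon form.
Swap R1 ↔ R2
R3 ← R3 + (5)·R1: [0, -38, -6, 3, -36, -6]
R5 ← R5 − (3)·R1: [0, 16, 12, 4, 14, 10]
R3 ← R3 − (19/2)·R2: [0, 0, -44, 63/2, -15/2, -69/2]
R4 ← R4 − (1/2)·R2: [0, 0, -4, -1/2, 1/2, -1/2]
R5 ← R5 + (4)·R2: [0, 0, 28, -8, 2, 22]
R4 ← R4 − (1/11)·R3: [0, 0, 0, -37/11, 13/11, 29/11]
R5 ← R5 + (7/11)·R3: [0, 0, 0, 265/22, -61/22, 1/22]
R5 ← R5 + (265/74)·R4: [0, 0, 0, 0, 54/37, 351/37]
5 nonzero rows, so rank(P) = 5.
P has 6 columns; by rank–nullity, nullity = 6 − 5 = 1.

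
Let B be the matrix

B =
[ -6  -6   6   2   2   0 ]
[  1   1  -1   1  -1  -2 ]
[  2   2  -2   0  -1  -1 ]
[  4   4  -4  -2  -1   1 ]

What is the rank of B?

Row reduce to echelon form.
R2 ← R2 + (1/6)·R1: [0, 0, 0, 4/3, -2/3, -2]
R3 ← R3 + (1/3)·R1: [0, 0, 0, 2/3, -1/3, -1]
R4 ← R4 + (2/3)·R1: [0, 0, 0, -2/3, 1/3, 1]
R3 ← R3 − (1/2)·R2: [0, 0, 0, 0, 0, 0]
R4 ← R4 + (1/2)·R2: [0, 0, 0, 0, 0, 0]
Echelon form has 2 nonzero rows, so rank(B) = 2.

2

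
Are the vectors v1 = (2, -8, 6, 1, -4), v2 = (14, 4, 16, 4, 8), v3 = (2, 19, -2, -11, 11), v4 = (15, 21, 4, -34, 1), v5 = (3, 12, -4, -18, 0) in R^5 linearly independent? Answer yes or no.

no

Form the matrix with these vectors as rows and row reduce.
R2 ← R2 − (7)·R1: [0, 60, -26, -3, 36]
R3 ← R3 − R1: [0, 27, -8, -12, 15]
R4 ← R4 − (15/2)·R1: [0, 81, -41, -83/2, 31]
R5 ← R5 − (3/2)·R1: [0, 24, -13, -39/2, 6]
R3 ← R3 − (9/20)·R2: [0, 0, 37/10, -213/20, -6/5]
R4 ← R4 − (27/20)·R2: [0, 0, -59/10, -749/20, -88/5]
R5 ← R5 − (2/5)·R2: [0, 0, -13/5, -183/10, -42/5]
R4 ← R4 + (59/37)·R3: [0, 0, 0, -2014/37, -722/37]
R5 ← R5 + (26/37)·R3: [0, 0, 0, -954/37, -342/37]
R5 ← R5 − (9/19)·R4: [0, 0, 0, 0, 0]
4 nonzero rows, so the 5 vectors span a space of dimension 4.
Since 4 < 5, the vectors are linearly dependent.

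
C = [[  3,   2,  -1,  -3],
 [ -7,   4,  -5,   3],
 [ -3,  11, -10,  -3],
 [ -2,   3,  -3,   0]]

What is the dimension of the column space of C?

Row reduce to echelon form.
R2 ← R2 + (7/3)·R1: [0, 26/3, -22/3, -4]
R3 ← R3 + R1: [0, 13, -11, -6]
R4 ← R4 + (2/3)·R1: [0, 13/3, -11/3, -2]
R3 ← R3 − (3/2)·R2: [0, 0, 0, 0]
R4 ← R4 − (1/2)·R2: [0, 0, 0, 0]
Echelon form has 2 nonzero rows, so rank(C) = 2.
The column space has dimension equal to the rank: 2.

2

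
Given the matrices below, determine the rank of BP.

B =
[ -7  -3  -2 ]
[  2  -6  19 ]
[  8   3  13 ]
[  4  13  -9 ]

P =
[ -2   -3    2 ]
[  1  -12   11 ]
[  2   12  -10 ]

2

First compute BP:
[[  7,  33, -27],
 [ 28, 294, -252],
 [ 13,  96, -81],
 [-13, -276, 241]]
Now row reduce the product.
R2 ← R2 − (4)·R1: [0, 162, -144]
R3 ← R3 − (13/7)·R1: [0, 243/7, -216/7]
R4 ← R4 + (13/7)·R1: [0, -1503/7, 1336/7]
R3 ← R3 − (3/14)·R2: [0, 0, 0]
R4 ← R4 + (167/126)·R2: [0, 0, 0]
2 nonzero rows, so rank(BP) = 2.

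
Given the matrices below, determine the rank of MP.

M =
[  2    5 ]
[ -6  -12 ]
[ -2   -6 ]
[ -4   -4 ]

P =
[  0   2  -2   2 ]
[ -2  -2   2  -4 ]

First compute MP:
[[-10,  -6,   6, -16],
 [ 24,  12, -12,  36],
 [ 12,   8,  -8,  20],
 [  8,   0,   0,   8]]
Now row reduce the product.
R2 ← R2 + (12/5)·R1: [0, -12/5, 12/5, -12/5]
R3 ← R3 + (6/5)·R1: [0, 4/5, -4/5, 4/5]
R4 ← R4 + (4/5)·R1: [0, -24/5, 24/5, -24/5]
R3 ← R3 + (1/3)·R2: [0, 0, 0, 0]
R4 ← R4 − (2)·R2: [0, 0, 0, 0]
2 nonzero rows, so rank(MP) = 2.

2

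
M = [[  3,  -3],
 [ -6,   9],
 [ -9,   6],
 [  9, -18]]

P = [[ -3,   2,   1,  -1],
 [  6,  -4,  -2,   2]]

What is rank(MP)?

1

First compute MP:
[[-27,  18,   9,  -9],
 [ 72, -48, -24,  24],
 [ 63, -42, -21,  21],
 [-135,  90,  45, -45]]
Now row reduce the product.
R2 ← R2 + (8/3)·R1: [0, 0, 0, 0]
R3 ← R3 + (7/3)·R1: [0, 0, 0, 0]
R4 ← R4 − (5)·R1: [0, 0, 0, 0]
1 nonzero row, so rank(MP) = 1.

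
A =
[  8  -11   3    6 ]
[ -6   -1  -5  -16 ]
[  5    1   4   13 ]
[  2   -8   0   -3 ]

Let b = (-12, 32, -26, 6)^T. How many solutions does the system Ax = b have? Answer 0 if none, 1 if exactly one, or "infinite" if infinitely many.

infinite

Row reduce the augmented matrix [A | b].
R2 ← R2 + (3/4)·R1: [0, -37/4, -11/4, -23/2, 23]
R3 ← R3 − (5/8)·R1: [0, 63/8, 17/8, 37/4, -37/2]
R4 ← R4 − (1/4)·R1: [0, -21/4, -3/4, -9/2, 9]
R3 ← R3 + (63/74)·R2: [0, 0, -8/37, -20/37, 40/37]
R4 ← R4 − (21/37)·R2: [0, 0, 30/37, 75/37, -150/37]
R4 ← R4 + (15/4)·R3: [0, 0, 0, 0, 0]
The echelon form has 3 nonzero rows, and every pivot lies in the first 4 columns, so rank(A) = rank([A|b]) = 3.
The system is consistent.
rank = 3 < 4 unknowns, so there are infinitely many solutions.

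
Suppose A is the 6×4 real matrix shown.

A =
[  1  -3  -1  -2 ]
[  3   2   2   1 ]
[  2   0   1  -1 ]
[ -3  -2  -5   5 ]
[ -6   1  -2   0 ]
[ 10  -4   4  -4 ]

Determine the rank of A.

Row reduce to echelon form.
R2 ← R2 − (3)·R1: [0, 11, 5, 7]
R3 ← R3 − (2)·R1: [0, 6, 3, 3]
R4 ← R4 + (3)·R1: [0, -11, -8, -1]
R5 ← R5 + (6)·R1: [0, -17, -8, -12]
R6 ← R6 − (10)·R1: [0, 26, 14, 16]
R3 ← R3 − (6/11)·R2: [0, 0, 3/11, -9/11]
R4 ← R4 + R2: [0, 0, -3, 6]
R5 ← R5 + (17/11)·R2: [0, 0, -3/11, -13/11]
R6 ← R6 − (26/11)·R2: [0, 0, 24/11, -6/11]
R4 ← R4 + (11)·R3: [0, 0, 0, -3]
R5 ← R5 + R3: [0, 0, 0, -2]
R6 ← R6 − (8)·R3: [0, 0, 0, 6]
R5 ← R5 − (2/3)·R4: [0, 0, 0, 0]
R6 ← R6 + (2)·R4: [0, 0, 0, 0]
Echelon form has 4 nonzero rows, so rank(A) = 4.

4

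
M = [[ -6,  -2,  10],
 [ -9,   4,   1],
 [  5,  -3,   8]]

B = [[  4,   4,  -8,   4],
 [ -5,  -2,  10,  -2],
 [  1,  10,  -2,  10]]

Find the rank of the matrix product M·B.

First compute MB:
[[ -4,  80,   8,  80],
 [-55, -34, 110, -34],
 [ 43, 106, -86, 106]]
Now row reduce the product.
R2 ← R2 − (55/4)·R1: [0, -1134, 0, -1134]
R3 ← R3 + (43/4)·R1: [0, 966, 0, 966]
R3 ← R3 + (23/27)·R2: [0, 0, 0, 0]
2 nonzero rows, so rank(MB) = 2.

2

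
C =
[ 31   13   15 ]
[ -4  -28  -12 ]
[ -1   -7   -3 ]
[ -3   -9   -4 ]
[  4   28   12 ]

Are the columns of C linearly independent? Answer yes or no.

Row reduce C to echelon form.
R2 ← R2 + (4/31)·R1: [0, -816/31, -312/31]
R3 ← R3 + (1/31)·R1: [0, -204/31, -78/31]
R4 ← R4 + (3/31)·R1: [0, -240/31, -79/31]
R5 ← R5 − (4/31)·R1: [0, 816/31, 312/31]
R3 ← R3 − (1/4)·R2: [0, 0, 0]
R4 ← R4 − (5/17)·R2: [0, 0, 7/17]
R5 ← R5 + R2: [0, 0, 0]
Swap R3 ↔ R4
3 pivots among 3 columns.
Every column is a pivot column, so the columns are linearly independent.

yes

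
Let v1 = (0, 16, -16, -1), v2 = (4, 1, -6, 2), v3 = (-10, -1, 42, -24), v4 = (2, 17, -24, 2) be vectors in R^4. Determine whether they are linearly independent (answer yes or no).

yes

Form the matrix with these vectors as rows and row reduce.
Swap R1 ↔ R2
R3 ← R3 + (5/2)·R1: [0, 3/2, 27, -19]
R4 ← R4 − (1/2)·R1: [0, 33/2, -21, 1]
R3 ← R3 − (3/32)·R2: [0, 0, 57/2, -605/32]
R4 ← R4 − (33/32)·R2: [0, 0, -9/2, 65/32]
R4 ← R4 + (3/19)·R3: [0, 0, 0, -145/152]
4 nonzero rows, so the 4 vectors span a space of dimension 4.
Since 4 = 4, the vectors are linearly independent.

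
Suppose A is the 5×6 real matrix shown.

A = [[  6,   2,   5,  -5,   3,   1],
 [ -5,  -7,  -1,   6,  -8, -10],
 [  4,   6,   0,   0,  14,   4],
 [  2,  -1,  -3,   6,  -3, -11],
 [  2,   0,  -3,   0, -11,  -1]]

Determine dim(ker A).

1

Row reduce to echelon form.
R2 ← R2 + (5/6)·R1: [0, -16/3, 19/6, 11/6, -11/2, -55/6]
R3 ← R3 − (2/3)·R1: [0, 14/3, -10/3, 10/3, 12, 10/3]
R4 ← R4 − (1/3)·R1: [0, -5/3, -14/3, 23/3, -4, -34/3]
R5 ← R5 − (1/3)·R1: [0, -2/3, -14/3, 5/3, -12, -4/3]
R3 ← R3 + (7/8)·R2: [0, 0, -9/16, 79/16, 115/16, -75/16]
R4 ← R4 − (5/16)·R2: [0, 0, -181/32, 227/32, -73/32, -271/32]
R5 ← R5 − (1/8)·R2: [0, 0, -81/16, 23/16, -181/16, -3/16]
R4 ← R4 − (181/18)·R3: [0, 0, 0, -383/9, -671/9, 116/3]
R5 ← R5 − (9)·R3: [0, 0, 0, -43, -76, 42]
R5 ← R5 − (387/383)·R4: [0, 0, 0, 0, -255/383, 1122/383]
5 nonzero rows, so rank(A) = 5.
A has 6 columns; by rank–nullity, nullity = 6 − 5 = 1.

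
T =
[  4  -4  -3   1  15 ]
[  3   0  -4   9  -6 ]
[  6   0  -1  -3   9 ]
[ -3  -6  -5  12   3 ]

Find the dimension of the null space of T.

Row reduce to echelon form.
R2 ← R2 − (3/4)·R1: [0, 3, -7/4, 33/4, -69/4]
R3 ← R3 − (3/2)·R1: [0, 6, 7/2, -9/2, -27/2]
R4 ← R4 + (3/4)·R1: [0, -9, -29/4, 51/4, 57/4]
R3 ← R3 − (2)·R2: [0, 0, 7, -21, 21]
R4 ← R4 + (3)·R2: [0, 0, -25/2, 75/2, -75/2]
R4 ← R4 + (25/14)·R3: [0, 0, 0, 0, 0]
3 nonzero rows, so rank(T) = 3.
T has 5 columns; by rank–nullity, nullity = 5 − 3 = 2.

2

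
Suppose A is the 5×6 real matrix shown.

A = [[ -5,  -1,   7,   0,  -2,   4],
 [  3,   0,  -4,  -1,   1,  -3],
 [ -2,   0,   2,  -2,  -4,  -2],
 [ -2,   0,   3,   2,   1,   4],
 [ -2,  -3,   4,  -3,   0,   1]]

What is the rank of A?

3

Row reduce to echelon form.
R2 ← R2 + (3/5)·R1: [0, -3/5, 1/5, -1, -1/5, -3/5]
R3 ← R3 − (2/5)·R1: [0, 2/5, -4/5, -2, -16/5, -18/5]
R4 ← R4 − (2/5)·R1: [0, 2/5, 1/5, 2, 9/5, 12/5]
R5 ← R5 − (2/5)·R1: [0, -13/5, 6/5, -3, 4/5, -3/5]
R3 ← R3 + (2/3)·R2: [0, 0, -2/3, -8/3, -10/3, -4]
R4 ← R4 + (2/3)·R2: [0, 0, 1/3, 4/3, 5/3, 2]
R5 ← R5 − (13/3)·R2: [0, 0, 1/3, 4/3, 5/3, 2]
R4 ← R4 + (1/2)·R3: [0, 0, 0, 0, 0, 0]
R5 ← R5 + (1/2)·R3: [0, 0, 0, 0, 0, 0]
Echelon form has 3 nonzero rows, so rank(A) = 3.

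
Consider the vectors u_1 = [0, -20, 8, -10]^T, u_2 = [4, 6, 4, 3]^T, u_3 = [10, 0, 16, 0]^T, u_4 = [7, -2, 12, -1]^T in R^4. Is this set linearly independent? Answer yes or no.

Form the matrix with these vectors as rows and row reduce.
Swap R1 ↔ R2
R3 ← R3 − (5/2)·R1: [0, -15, 6, -15/2]
R4 ← R4 − (7/4)·R1: [0, -25/2, 5, -25/4]
R3 ← R3 − (3/4)·R2: [0, 0, 0, 0]
R4 ← R4 − (5/8)·R2: [0, 0, 0, 0]
2 nonzero rows, so the 4 vectors span a space of dimension 2.
Since 2 < 4, the vectors are linearly dependent.

no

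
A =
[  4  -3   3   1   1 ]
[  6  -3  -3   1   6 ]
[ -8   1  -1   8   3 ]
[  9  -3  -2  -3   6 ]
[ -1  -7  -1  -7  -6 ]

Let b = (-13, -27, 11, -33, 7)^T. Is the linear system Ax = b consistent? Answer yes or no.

Row reduce the augmented matrix [A | b].
R2 ← R2 − (3/2)·R1: [0, 3/2, -15/2, -1/2, 9/2, -15/2]
R3 ← R3 + (2)·R1: [0, -5, 5, 10, 5, -15]
R4 ← R4 − (9/4)·R1: [0, 15/4, -35/4, -21/4, 15/4, -15/4]
R5 ← R5 + (1/4)·R1: [0, -31/4, -1/4, -27/4, -23/4, 15/4]
R3 ← R3 + (10/3)·R2: [0, 0, -20, 25/3, 20, -40]
R4 ← R4 − (5/2)·R2: [0, 0, 10, -4, -15/2, 15]
R5 ← R5 + (31/6)·R2: [0, 0, -39, -28/3, 35/2, -35]
R4 ← R4 + (1/2)·R3: [0, 0, 0, 1/6, 5/2, -5]
R5 ← R5 − (39/20)·R3: [0, 0, 0, -307/12, -43/2, 43]
R5 ← R5 + (307/2)·R4: [0, 0, 0, 0, 1449/4, -1449/2]
The echelon form has 5 nonzero rows, and every pivot lies in the first 5 columns, so rank(A) = rank([A|b]) = 5.
The system is consistent.

yes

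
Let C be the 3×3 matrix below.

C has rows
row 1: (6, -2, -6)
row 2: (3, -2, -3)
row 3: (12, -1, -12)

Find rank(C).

Row reduce to echelon form.
R2 ← R2 − (1/2)·R1: [0, -1, 0]
R3 ← R3 − (2)·R1: [0, 3, 0]
R3 ← R3 + (3)·R2: [0, 0, 0]
Echelon form has 2 nonzero rows, so rank(C) = 2.

2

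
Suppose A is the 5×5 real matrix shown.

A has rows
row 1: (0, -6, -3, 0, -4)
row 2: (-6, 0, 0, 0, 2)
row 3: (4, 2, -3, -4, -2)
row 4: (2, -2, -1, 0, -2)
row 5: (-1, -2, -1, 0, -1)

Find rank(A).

Row reduce to echelon form.
Swap R1 ↔ R2
R3 ← R3 + (2/3)·R1: [0, 2, -3, -4, -2/3]
R4 ← R4 + (1/3)·R1: [0, -2, -1, 0, -4/3]
R5 ← R5 − (1/6)·R1: [0, -2, -1, 0, -4/3]
R3 ← R3 + (1/3)·R2: [0, 0, -4, -4, -2]
R4 ← R4 − (1/3)·R2: [0, 0, 0, 0, 0]
R5 ← R5 − (1/3)·R2: [0, 0, 0, 0, 0]
Echelon form has 3 nonzero rows, so rank(A) = 3.

3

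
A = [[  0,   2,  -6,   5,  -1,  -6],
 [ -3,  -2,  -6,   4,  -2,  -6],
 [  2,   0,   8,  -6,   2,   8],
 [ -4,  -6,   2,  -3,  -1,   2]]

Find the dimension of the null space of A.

4

Row reduce to echelon form.
Swap R1 ↔ R2
R3 ← R3 + (2/3)·R1: [0, -4/3, 4, -10/3, 2/3, 4]
R4 ← R4 − (4/3)·R1: [0, -10/3, 10, -25/3, 5/3, 10]
R3 ← R3 + (2/3)·R2: [0, 0, 0, 0, 0, 0]
R4 ← R4 + (5/3)·R2: [0, 0, 0, 0, 0, 0]
2 nonzero rows, so rank(A) = 2.
A has 6 columns; by rank–nullity, nullity = 6 − 2 = 4.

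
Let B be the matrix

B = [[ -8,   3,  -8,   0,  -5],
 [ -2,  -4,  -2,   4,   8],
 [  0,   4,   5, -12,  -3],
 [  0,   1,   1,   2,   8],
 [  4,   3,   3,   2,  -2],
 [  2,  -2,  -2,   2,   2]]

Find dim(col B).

5

Row reduce to echelon form.
R2 ← R2 − (1/4)·R1: [0, -19/4, 0, 4, 37/4]
R5 ← R5 + (1/2)·R1: [0, 9/2, -1, 2, -9/2]
R6 ← R6 + (1/4)·R1: [0, -5/4, -4, 2, 3/4]
R3 ← R3 + (16/19)·R2: [0, 0, 5, -164/19, 91/19]
R4 ← R4 + (4/19)·R2: [0, 0, 1, 54/19, 189/19]
R5 ← R5 + (18/19)·R2: [0, 0, -1, 110/19, 81/19]
R6 ← R6 − (5/19)·R2: [0, 0, -4, 18/19, -32/19]
R4 ← R4 − (1/5)·R3: [0, 0, 0, 434/95, 854/95]
R5 ← R5 + (1/5)·R3: [0, 0, 0, 386/95, 496/95]
R6 ← R6 + (4/5)·R3: [0, 0, 0, -566/95, 204/95]
R5 ← R5 − (193/217)·R4: [0, 0, 0, 0, -86/31]
R6 ← R6 + (283/217)·R4: [0, 0, 0, 0, 430/31]
R6 ← R6 + (5)·R5: [0, 0, 0, 0, 0]
Echelon form has 5 nonzero rows, so rank(B) = 5.
The column space has dimension equal to the rank: 5.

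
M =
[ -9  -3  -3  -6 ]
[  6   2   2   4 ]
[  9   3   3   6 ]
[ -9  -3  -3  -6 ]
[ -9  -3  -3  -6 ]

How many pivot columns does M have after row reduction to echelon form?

1

Row reduce to echelon form.
R2 ← R2 + (2/3)·R1: [0, 0, 0, 0]
R3 ← R3 + R1: [0, 0, 0, 0]
R4 ← R4 − R1: [0, 0, 0, 0]
R5 ← R5 − R1: [0, 0, 0, 0]
Echelon form has 1 nonzero row, so rank(M) = 1.
Each nonzero row contributes one pivot column: 1 pivot columns.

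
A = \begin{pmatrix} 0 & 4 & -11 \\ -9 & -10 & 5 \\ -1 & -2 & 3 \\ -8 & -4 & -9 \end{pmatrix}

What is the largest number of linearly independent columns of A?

Row reduce to echelon form.
Swap R1 ↔ R2
R3 ← R3 − (1/9)·R1: [0, -8/9, 22/9]
R4 ← R4 − (8/9)·R1: [0, 44/9, -121/9]
R3 ← R3 + (2/9)·R2: [0, 0, 0]
R4 ← R4 − (11/9)·R2: [0, 0, 0]
Echelon form has 2 nonzero rows, so rank(A) = 2.
The rank gives the maximum number of linearly independent columns: 2.

2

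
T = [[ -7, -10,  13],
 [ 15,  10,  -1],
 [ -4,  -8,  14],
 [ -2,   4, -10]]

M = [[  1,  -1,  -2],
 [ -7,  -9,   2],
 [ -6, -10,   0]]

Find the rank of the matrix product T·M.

First compute TM:
[[-15, -33,  -6],
 [-49, -95, -10],
 [-32, -64,  -8],
 [ 30,  66,  12]]
Now row reduce the product.
R2 ← R2 − (49/15)·R1: [0, 64/5, 48/5]
R3 ← R3 − (32/15)·R1: [0, 32/5, 24/5]
R4 ← R4 + (2)·R1: [0, 0, 0]
R3 ← R3 − (1/2)·R2: [0, 0, 0]
2 nonzero rows, so rank(TM) = 2.

2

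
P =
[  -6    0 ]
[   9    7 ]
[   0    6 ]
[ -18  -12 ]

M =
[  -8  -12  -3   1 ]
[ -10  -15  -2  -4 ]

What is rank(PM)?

2

First compute PM:
[[ 48,  72,  18,  -6],
 [-142, -213, -41, -19],
 [-60, -90, -12, -24],
 [264, 396,  78,  30]]
Now row reduce the product.
R2 ← R2 + (71/24)·R1: [0, 0, 49/4, -147/4]
R3 ← R3 + (5/4)·R1: [0, 0, 21/2, -63/2]
R4 ← R4 − (11/2)·R1: [0, 0, -21, 63]
R3 ← R3 − (6/7)·R2: [0, 0, 0, 0]
R4 ← R4 + (12/7)·R2: [0, 0, 0, 0]
2 nonzero rows, so rank(PM) = 2.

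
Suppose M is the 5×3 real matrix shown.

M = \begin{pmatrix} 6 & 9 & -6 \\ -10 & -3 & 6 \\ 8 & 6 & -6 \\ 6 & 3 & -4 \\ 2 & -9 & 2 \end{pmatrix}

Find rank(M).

Row reduce to echelon form.
R2 ← R2 + (5/3)·R1: [0, 12, -4]
R3 ← R3 − (4/3)·R1: [0, -6, 2]
R4 ← R4 − R1: [0, -6, 2]
R5 ← R5 − (1/3)·R1: [0, -12, 4]
R3 ← R3 + (1/2)·R2: [0, 0, 0]
R4 ← R4 + (1/2)·R2: [0, 0, 0]
R5 ← R5 + R2: [0, 0, 0]
Echelon form has 2 nonzero rows, so rank(M) = 2.

2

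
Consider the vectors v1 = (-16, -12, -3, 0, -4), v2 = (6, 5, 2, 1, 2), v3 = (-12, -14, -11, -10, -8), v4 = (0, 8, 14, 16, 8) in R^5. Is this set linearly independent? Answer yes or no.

no

Form the matrix with these vectors as rows and row reduce.
R2 ← R2 + (3/8)·R1: [0, 1/2, 7/8, 1, 1/2]
R3 ← R3 − (3/4)·R1: [0, -5, -35/4, -10, -5]
R3 ← R3 + (10)·R2: [0, 0, 0, 0, 0]
R4 ← R4 − (16)·R2: [0, 0, 0, 0, 0]
2 nonzero rows, so the 4 vectors span a space of dimension 2.
Since 2 < 4, the vectors are linearly dependent.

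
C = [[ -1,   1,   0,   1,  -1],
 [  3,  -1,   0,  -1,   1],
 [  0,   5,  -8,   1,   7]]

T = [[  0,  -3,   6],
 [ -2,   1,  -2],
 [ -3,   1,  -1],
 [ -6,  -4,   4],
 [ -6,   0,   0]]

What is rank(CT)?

3

First compute CT:
[[ -2,   0,  -4],
 [  2,  -6,  16],
 [-34,  -7,   2]]
Now row reduce the product.
R2 ← R2 + R1: [0, -6, 12]
R3 ← R3 − (17)·R1: [0, -7, 70]
R3 ← R3 − (7/6)·R2: [0, 0, 56]
3 nonzero rows, so rank(CT) = 3.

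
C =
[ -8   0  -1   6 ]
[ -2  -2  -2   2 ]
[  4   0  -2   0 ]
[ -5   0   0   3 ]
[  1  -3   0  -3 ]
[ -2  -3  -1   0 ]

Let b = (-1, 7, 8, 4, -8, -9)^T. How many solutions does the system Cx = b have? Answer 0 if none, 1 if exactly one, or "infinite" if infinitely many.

Row reduce the augmented matrix [C | b].
R2 ← R2 − (1/4)·R1: [0, -2, -7/4, 1/2, 29/4]
R3 ← R3 + (1/2)·R1: [0, 0, -5/2, 3, 15/2]
R4 ← R4 − (5/8)·R1: [0, 0, 5/8, -3/4, 37/8]
R5 ← R5 + (1/8)·R1: [0, -3, -1/8, -9/4, -65/8]
R6 ← R6 − (1/4)·R1: [0, -3, -3/4, -3/2, -35/4]
R5 ← R5 − (3/2)·R2: [0, 0, 5/2, -3, -19]
R6 ← R6 − (3/2)·R2: [0, 0, 15/8, -9/4, -157/8]
R4 ← R4 + (1/4)·R3: [0, 0, 0, 0, 13/2]
R5 ← R5 + R3: [0, 0, 0, 0, -23/2]
R6 ← R6 + (3/4)·R3: [0, 0, 0, 0, -14]
R5 ← R5 + (23/13)·R4: [0, 0, 0, 0, 0]
R6 ← R6 + (28/13)·R4: [0, 0, 0, 0, 0]
The echelon form has 4 nonzero rows; the last pivot sits in the augmented column, so rank(C) = 3 but rank([C|b]) = 4.
Since the ranks differ, the system is inconsistent.
It has no solutions.

0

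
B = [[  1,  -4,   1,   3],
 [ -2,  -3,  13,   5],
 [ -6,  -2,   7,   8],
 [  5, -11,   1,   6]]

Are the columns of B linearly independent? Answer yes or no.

no

Row reduce B to echelon form.
R2 ← R2 + (2)·R1: [0, -11, 15, 11]
R3 ← R3 + (6)·R1: [0, -26, 13, 26]
R4 ← R4 − (5)·R1: [0, 9, -4, -9]
R3 ← R3 − (26/11)·R2: [0, 0, -247/11, 0]
R4 ← R4 + (9/11)·R2: [0, 0, 91/11, 0]
R4 ← R4 + (7/19)·R3: [0, 0, 0, 0]
3 pivots among 4 columns.
Only 3 < 4 pivot columns, so the columns are linearly dependent.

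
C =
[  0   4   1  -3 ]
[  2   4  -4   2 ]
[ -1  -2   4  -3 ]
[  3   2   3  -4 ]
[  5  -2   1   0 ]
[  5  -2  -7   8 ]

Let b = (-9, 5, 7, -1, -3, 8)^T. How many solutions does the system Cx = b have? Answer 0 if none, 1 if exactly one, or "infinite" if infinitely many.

0

Row reduce the augmented matrix [C | b].
Swap R1 ↔ R2
R3 ← R3 + (1/2)·R1: [0, 0, 2, -2, 19/2]
R4 ← R4 − (3/2)·R1: [0, -4, 9, -7, -17/2]
R5 ← R5 − (5/2)·R1: [0, -12, 11, -5, -31/2]
R6 ← R6 − (5/2)·R1: [0, -12, 3, 3, -9/2]
R4 ← R4 + R2: [0, 0, 10, -10, -35/2]
R5 ← R5 + (3)·R2: [0, 0, 14, -14, -85/2]
R6 ← R6 + (3)·R2: [0, 0, 6, -6, -63/2]
R4 ← R4 − (5)·R3: [0, 0, 0, 0, -65]
R5 ← R5 − (7)·R3: [0, 0, 0, 0, -109]
R6 ← R6 − (3)·R3: [0, 0, 0, 0, -60]
R5 ← R5 − (109/65)·R4: [0, 0, 0, 0, 0]
R6 ← R6 − (12/13)·R4: [0, 0, 0, 0, 0]
The echelon form has 4 nonzero rows; the last pivot sits in the augmented column, so rank(C) = 3 but rank([C|b]) = 4.
Since the ranks differ, the system is inconsistent.
It has no solutions.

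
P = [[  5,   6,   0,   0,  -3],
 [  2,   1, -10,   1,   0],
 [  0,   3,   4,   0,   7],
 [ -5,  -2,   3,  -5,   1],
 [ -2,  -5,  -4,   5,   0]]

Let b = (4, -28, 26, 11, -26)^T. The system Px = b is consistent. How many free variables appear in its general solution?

0

Row reduce the augmented matrix [P | b].
R2 ← R2 − (2/5)·R1: [0, -7/5, -10, 1, 6/5, -148/5]
R4 ← R4 + R1: [0, 4, 3, -5, -2, 15]
R5 ← R5 + (2/5)·R1: [0, -13/5, -4, 5, -6/5, -122/5]
R3 ← R3 + (15/7)·R2: [0, 0, -122/7, 15/7, 67/7, -262/7]
R4 ← R4 + (20/7)·R2: [0, 0, -179/7, -15/7, 10/7, -487/7]
R5 ← R5 − (13/7)·R2: [0, 0, 102/7, 22/7, -24/7, 214/7]
R4 ← R4 − (179/122)·R3: [0, 0, 0, -645/122, -1539/122, -894/61]
R5 ← R5 + (51/61)·R3: [0, 0, 0, 301/61, 279/61, -44/61]
R5 ← R5 + (14/15)·R4: [0, 0, 0, 0, -36/5, -72/5]
The echelon form has 5 nonzero rows, and every pivot lies in the first 5 columns, so rank(P) = rank([P|b]) = 5.
The system is consistent.
Free variables = (unknowns) − (rank) = 5 − 5 = 0.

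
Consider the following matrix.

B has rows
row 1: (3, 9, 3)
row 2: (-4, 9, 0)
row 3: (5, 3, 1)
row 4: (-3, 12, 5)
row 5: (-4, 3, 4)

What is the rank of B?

Row reduce to echelon form.
R2 ← R2 + (4/3)·R1: [0, 21, 4]
R3 ← R3 − (5/3)·R1: [0, -12, -4]
R4 ← R4 + R1: [0, 21, 8]
R5 ← R5 + (4/3)·R1: [0, 15, 8]
R3 ← R3 + (4/7)·R2: [0, 0, -12/7]
R4 ← R4 − R2: [0, 0, 4]
R5 ← R5 − (5/7)·R2: [0, 0, 36/7]
R4 ← R4 + (7/3)·R3: [0, 0, 0]
R5 ← R5 + (3)·R3: [0, 0, 0]
Echelon form has 3 nonzero rows, so rank(B) = 3.

3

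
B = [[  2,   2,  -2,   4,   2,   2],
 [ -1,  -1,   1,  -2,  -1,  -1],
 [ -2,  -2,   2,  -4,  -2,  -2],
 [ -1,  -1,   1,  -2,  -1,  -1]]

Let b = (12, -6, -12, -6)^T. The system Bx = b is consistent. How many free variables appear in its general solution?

Row reduce the augmented matrix [B | b].
R2 ← R2 + (1/2)·R1: [0, 0, 0, 0, 0, 0, 0]
R3 ← R3 + R1: [0, 0, 0, 0, 0, 0, 0]
R4 ← R4 + (1/2)·R1: [0, 0, 0, 0, 0, 0, 0]
The echelon form has 1 nonzero rows, and every pivot lies in the first 6 columns, so rank(B) = rank([B|b]) = 1.
The system is consistent.
Free variables = (unknowns) − (rank) = 6 − 1 = 5.

5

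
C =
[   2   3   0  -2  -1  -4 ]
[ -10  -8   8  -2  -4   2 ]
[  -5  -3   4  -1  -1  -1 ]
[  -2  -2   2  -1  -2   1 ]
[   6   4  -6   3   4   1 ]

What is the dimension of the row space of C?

3

Row reduce to echelon form.
R2 ← R2 + (5)·R1: [0, 7, 8, -12, -9, -18]
R3 ← R3 + (5/2)·R1: [0, 9/2, 4, -6, -7/2, -11]
R4 ← R4 + R1: [0, 1, 2, -3, -3, -3]
R5 ← R5 − (3)·R1: [0, -5, -6, 9, 7, 13]
R3 ← R3 − (9/14)·R2: [0, 0, -8/7, 12/7, 16/7, 4/7]
R4 ← R4 − (1/7)·R2: [0, 0, 6/7, -9/7, -12/7, -3/7]
R5 ← R5 + (5/7)·R2: [0, 0, -2/7, 3/7, 4/7, 1/7]
R4 ← R4 + (3/4)·R3: [0, 0, 0, 0, 0, 0]
R5 ← R5 − (1/4)·R3: [0, 0, 0, 0, 0, 0]
Echelon form has 3 nonzero rows, so rank(C) = 3.
The row space has dimension equal to the rank: 3.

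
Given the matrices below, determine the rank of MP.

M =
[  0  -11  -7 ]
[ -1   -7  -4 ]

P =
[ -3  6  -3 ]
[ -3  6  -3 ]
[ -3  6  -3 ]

First compute MP:
[[ 54, -108,  54],
 [ 36, -72,  36]]
Now row reduce the product.
R2 ← R2 − (2/3)·R1: [0, 0, 0]
1 nonzero row, so rank(MP) = 1.

1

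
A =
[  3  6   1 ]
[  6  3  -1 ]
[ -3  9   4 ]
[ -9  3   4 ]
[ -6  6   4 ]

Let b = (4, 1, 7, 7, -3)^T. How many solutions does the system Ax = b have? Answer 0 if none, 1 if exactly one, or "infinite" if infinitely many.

0

Row reduce the augmented matrix [A | b].
R2 ← R2 − (2)·R1: [0, -9, -3, -7]
R3 ← R3 + R1: [0, 15, 5, 11]
R4 ← R4 + (3)·R1: [0, 21, 7, 19]
R5 ← R5 + (2)·R1: [0, 18, 6, 5]
R3 ← R3 + (5/3)·R2: [0, 0, 0, -2/3]
R4 ← R4 + (7/3)·R2: [0, 0, 0, 8/3]
R5 ← R5 + (2)·R2: [0, 0, 0, -9]
R4 ← R4 + (4)·R3: [0, 0, 0, 0]
R5 ← R5 − (27/2)·R3: [0, 0, 0, 0]
The echelon form has 3 nonzero rows; the last pivot sits in the augmented column, so rank(A) = 2 but rank([A|b]) = 3.
Since the ranks differ, the system is inconsistent.
It has no solutions.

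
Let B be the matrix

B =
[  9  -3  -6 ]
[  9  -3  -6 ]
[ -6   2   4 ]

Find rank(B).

Row reduce to echelon form.
R2 ← R2 − R1: [0, 0, 0]
R3 ← R3 + (2/3)·R1: [0, 0, 0]
Echelon form has 1 nonzero row, so rank(B) = 1.

1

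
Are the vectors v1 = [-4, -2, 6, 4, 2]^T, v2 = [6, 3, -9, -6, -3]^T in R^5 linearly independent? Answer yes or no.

Form the matrix with these vectors as rows and row reduce.
R2 ← R2 + (3/2)·R1: [0, 0, 0, 0, 0]
1 nonzero row, so the 2 vectors span a space of dimension 1.
Since 1 < 2, the vectors are linearly dependent.

no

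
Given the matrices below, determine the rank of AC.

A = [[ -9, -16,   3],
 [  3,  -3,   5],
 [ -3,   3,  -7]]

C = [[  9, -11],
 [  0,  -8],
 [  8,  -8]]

2

First compute AC:
[[-57, 203],
 [ 67, -49],
 [-83,  65]]
Now row reduce the product.
R2 ← R2 + (67/57)·R1: [0, 10808/57]
R3 ← R3 − (83/57)·R1: [0, -13144/57]
R3 ← R3 + (1643/1351)·R2: [0, 0]
2 nonzero rows, so rank(AC) = 2.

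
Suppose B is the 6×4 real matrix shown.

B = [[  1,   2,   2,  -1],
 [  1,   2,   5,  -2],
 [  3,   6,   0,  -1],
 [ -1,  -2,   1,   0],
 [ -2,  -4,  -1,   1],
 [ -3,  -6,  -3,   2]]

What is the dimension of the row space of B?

2

Row reduce to echelon form.
R2 ← R2 − R1: [0, 0, 3, -1]
R3 ← R3 − (3)·R1: [0, 0, -6, 2]
R4 ← R4 + R1: [0, 0, 3, -1]
R5 ← R5 + (2)·R1: [0, 0, 3, -1]
R6 ← R6 + (3)·R1: [0, 0, 3, -1]
R3 ← R3 + (2)·R2: [0, 0, 0, 0]
R4 ← R4 − R2: [0, 0, 0, 0]
R5 ← R5 − R2: [0, 0, 0, 0]
R6 ← R6 − R2: [0, 0, 0, 0]
Echelon form has 2 nonzero rows, so rank(B) = 2.
The row space has dimension equal to the rank: 2.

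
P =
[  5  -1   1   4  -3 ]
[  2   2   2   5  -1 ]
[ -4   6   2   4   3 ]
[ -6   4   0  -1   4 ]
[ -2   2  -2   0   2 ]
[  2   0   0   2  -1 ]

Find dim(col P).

Row reduce to echelon form.
R2 ← R2 − (2/5)·R1: [0, 12/5, 8/5, 17/5, 1/5]
R3 ← R3 + (4/5)·R1: [0, 26/5, 14/5, 36/5, 3/5]
R4 ← R4 + (6/5)·R1: [0, 14/5, 6/5, 19/5, 2/5]
R5 ← R5 + (2/5)·R1: [0, 8/5, -8/5, 8/5, 4/5]
R6 ← R6 − (2/5)·R1: [0, 2/5, -2/5, 2/5, 1/5]
R3 ← R3 − (13/6)·R2: [0, 0, -2/3, -1/6, 1/6]
R4 ← R4 − (7/6)·R2: [0, 0, -2/3, -1/6, 1/6]
R5 ← R5 − (2/3)·R2: [0, 0, -8/3, -2/3, 2/3]
R6 ← R6 − (1/6)·R2: [0, 0, -2/3, -1/6, 1/6]
R4 ← R4 − R3: [0, 0, 0, 0, 0]
R5 ← R5 − (4)·R3: [0, 0, 0, 0, 0]
R6 ← R6 − R3: [0, 0, 0, 0, 0]
Echelon form has 3 nonzero rows, so rank(P) = 3.
The column space has dimension equal to the rank: 3.

3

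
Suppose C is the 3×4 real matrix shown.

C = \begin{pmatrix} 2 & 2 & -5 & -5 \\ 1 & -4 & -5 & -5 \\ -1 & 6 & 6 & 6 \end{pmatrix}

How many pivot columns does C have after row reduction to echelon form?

2

Row reduce to echelon form.
R2 ← R2 − (1/2)·R1: [0, -5, -5/2, -5/2]
R3 ← R3 + (1/2)·R1: [0, 7, 7/2, 7/2]
R3 ← R3 + (7/5)·R2: [0, 0, 0, 0]
Echelon form has 2 nonzero rows, so rank(C) = 2.
Each nonzero row contributes one pivot column: 2 pivot columns.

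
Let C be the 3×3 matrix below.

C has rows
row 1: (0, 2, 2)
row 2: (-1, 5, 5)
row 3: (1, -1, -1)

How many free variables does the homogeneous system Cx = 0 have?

Row reduce to echelon form.
Swap R1 ↔ R2
R3 ← R3 + R1: [0, 4, 4]
R3 ← R3 − (2)·R2: [0, 0, 0]
2 nonzero rows, so rank(C) = 2.
C has 3 columns; by rank–nullity, nullity = 3 − 2 = 1.

1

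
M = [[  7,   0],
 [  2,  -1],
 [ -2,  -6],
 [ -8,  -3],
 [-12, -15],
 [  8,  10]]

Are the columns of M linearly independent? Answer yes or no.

yes

Row reduce M to echelon form.
R2 ← R2 − (2/7)·R1: [0, -1]
R3 ← R3 + (2/7)·R1: [0, -6]
R4 ← R4 + (8/7)·R1: [0, -3]
R5 ← R5 + (12/7)·R1: [0, -15]
R6 ← R6 − (8/7)·R1: [0, 10]
R3 ← R3 − (6)·R2: [0, 0]
R4 ← R4 − (3)·R2: [0, 0]
R5 ← R5 − (15)·R2: [0, 0]
R6 ← R6 + (10)·R2: [0, 0]
2 pivots among 2 columns.
Every column is a pivot column, so the columns are linearly independent.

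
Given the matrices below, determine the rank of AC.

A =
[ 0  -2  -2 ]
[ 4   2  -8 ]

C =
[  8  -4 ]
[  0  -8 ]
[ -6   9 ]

2

First compute AC:
[[ 12,  -2],
 [ 80, -104]]
Now row reduce the product.
R2 ← R2 − (20/3)·R1: [0, -272/3]
2 nonzero rows, so rank(AC) = 2.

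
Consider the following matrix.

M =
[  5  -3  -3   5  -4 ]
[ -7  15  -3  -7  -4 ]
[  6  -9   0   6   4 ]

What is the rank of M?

3

Row reduce to echelon form.
R2 ← R2 + (7/5)·R1: [0, 54/5, -36/5, 0, -48/5]
R3 ← R3 − (6/5)·R1: [0, -27/5, 18/5, 0, 44/5]
R3 ← R3 + (1/2)·R2: [0, 0, 0, 0, 4]
Echelon form has 3 nonzero rows, so rank(M) = 3.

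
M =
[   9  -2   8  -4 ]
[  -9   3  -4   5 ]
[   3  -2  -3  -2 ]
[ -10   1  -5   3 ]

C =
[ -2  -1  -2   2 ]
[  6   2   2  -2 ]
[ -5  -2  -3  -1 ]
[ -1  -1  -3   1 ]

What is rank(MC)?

First compute MC:
[[-66, -25, -34,  10],
 [ 51,  18,  21, -15],
 [ -1,   1,   5,  11],
 [ 48,  19,  28, -14]]
Now row reduce the product.
R2 ← R2 + (17/22)·R1: [0, -29/22, -58/11, -80/11]
R3 ← R3 − (1/66)·R1: [0, 91/66, 182/33, 358/33]
R4 ← R4 + (8/11)·R1: [0, 9/11, 36/11, -74/11]
R3 ← R3 + (91/87)·R2: [0, 0, 0, 94/29]
R4 ← R4 + (18/29)·R2: [0, 0, 0, -326/29]
R4 ← R4 + (163/47)·R3: [0, 0, 0, 0]
3 nonzero rows, so rank(MC) = 3.

3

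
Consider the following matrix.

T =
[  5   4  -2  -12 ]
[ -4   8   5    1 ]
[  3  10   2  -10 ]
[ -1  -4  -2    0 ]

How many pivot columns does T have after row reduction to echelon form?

Row reduce to echelon form.
R2 ← R2 + (4/5)·R1: [0, 56/5, 17/5, -43/5]
R3 ← R3 − (3/5)·R1: [0, 38/5, 16/5, -14/5]
R4 ← R4 + (1/5)·R1: [0, -16/5, -12/5, -12/5]
R3 ← R3 − (19/28)·R2: [0, 0, 25/28, 85/28]
R4 ← R4 + (2/7)·R2: [0, 0, -10/7, -34/7]
R4 ← R4 + (8/5)·R3: [0, 0, 0, 0]
Echelon form has 3 nonzero rows, so rank(T) = 3.
Each nonzero row contributes one pivot column: 3 pivot columns.

3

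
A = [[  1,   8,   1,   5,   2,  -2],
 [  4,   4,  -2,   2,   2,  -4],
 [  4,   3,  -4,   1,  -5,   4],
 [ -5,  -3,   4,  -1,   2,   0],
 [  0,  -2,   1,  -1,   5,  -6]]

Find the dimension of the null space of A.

3

Row reduce to echelon form.
R2 ← R2 − (4)·R1: [0, -28, -6, -18, -6, 4]
R3 ← R3 − (4)·R1: [0, -29, -8, -19, -13, 12]
R4 ← R4 + (5)·R1: [0, 37, 9, 24, 12, -10]
R3 ← R3 − (29/28)·R2: [0, 0, -25/14, -5/14, -95/14, 55/7]
R4 ← R4 + (37/28)·R2: [0, 0, 15/14, 3/14, 57/14, -33/7]
R5 ← R5 − (1/14)·R2: [0, 0, 10/7, 2/7, 38/7, -44/7]
R4 ← R4 + (3/5)·R3: [0, 0, 0, 0, 0, 0]
R5 ← R5 + (4/5)·R3: [0, 0, 0, 0, 0, 0]
3 nonzero rows, so rank(A) = 3.
A has 6 columns; by rank–nullity, nullity = 6 − 3 = 3.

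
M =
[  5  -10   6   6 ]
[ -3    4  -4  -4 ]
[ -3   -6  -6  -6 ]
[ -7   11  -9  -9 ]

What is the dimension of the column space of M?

2

Row reduce to echelon form.
R2 ← R2 + (3/5)·R1: [0, -2, -2/5, -2/5]
R3 ← R3 + (3/5)·R1: [0, -12, -12/5, -12/5]
R4 ← R4 + (7/5)·R1: [0, -3, -3/5, -3/5]
R3 ← R3 − (6)·R2: [0, 0, 0, 0]
R4 ← R4 − (3/2)·R2: [0, 0, 0, 0]
Echelon form has 2 nonzero rows, so rank(M) = 2.
The column space has dimension equal to the rank: 2.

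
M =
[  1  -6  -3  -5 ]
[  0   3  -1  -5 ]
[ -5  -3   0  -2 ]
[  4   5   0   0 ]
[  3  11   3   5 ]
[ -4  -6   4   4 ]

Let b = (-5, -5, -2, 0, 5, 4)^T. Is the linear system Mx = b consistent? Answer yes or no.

Row reduce the augmented matrix [M | b].
R3 ← R3 + (5)·R1: [0, -33, -15, -27, -27]
R4 ← R4 − (4)·R1: [0, 29, 12, 20, 20]
R5 ← R5 − (3)·R1: [0, 29, 12, 20, 20]
R6 ← R6 + (4)·R1: [0, -30, -8, -16, -16]
R3 ← R3 + (11)·R2: [0, 0, -26, -82, -82]
R4 ← R4 − (29/3)·R2: [0, 0, 65/3, 205/3, 205/3]
R5 ← R5 − (29/3)·R2: [0, 0, 65/3, 205/3, 205/3]
R6 ← R6 + (10)·R2: [0, 0, -18, -66, -66]
R4 ← R4 + (5/6)·R3: [0, 0, 0, 0, 0]
R5 ← R5 + (5/6)·R3: [0, 0, 0, 0, 0]
R6 ← R6 − (9/13)·R3: [0, 0, 0, -120/13, -120/13]
Swap R4 ↔ R6
The echelon form has 4 nonzero rows, and every pivot lies in the first 4 columns, so rank(M) = rank([M|b]) = 4.
The system is consistent.

yes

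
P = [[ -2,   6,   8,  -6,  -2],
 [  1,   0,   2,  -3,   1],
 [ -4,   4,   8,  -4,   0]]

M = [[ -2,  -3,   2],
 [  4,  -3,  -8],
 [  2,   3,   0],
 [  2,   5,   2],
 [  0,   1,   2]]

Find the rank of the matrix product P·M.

3

First compute PM:
[[ 32, -20, -68],
 [ -4, -11,  -2],
 [ 32,   4, -48]]
Now row reduce the product.
R2 ← R2 + (1/8)·R1: [0, -27/2, -21/2]
R3 ← R3 − R1: [0, 24, 20]
R3 ← R3 + (16/9)·R2: [0, 0, 4/3]
3 nonzero rows, so rank(PM) = 3.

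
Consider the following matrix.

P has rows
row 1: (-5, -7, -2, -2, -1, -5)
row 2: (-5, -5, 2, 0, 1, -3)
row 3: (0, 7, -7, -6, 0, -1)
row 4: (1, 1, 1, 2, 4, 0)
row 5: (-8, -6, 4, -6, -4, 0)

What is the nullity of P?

1

Row reduce to echelon form.
R2 ← R2 − R1: [0, 2, 4, 2, 2, 2]
R4 ← R4 + (1/5)·R1: [0, -2/5, 3/5, 8/5, 19/5, -1]
R5 ← R5 − (8/5)·R1: [0, 26/5, 36/5, -14/5, -12/5, 8]
R3 ← R3 − (7/2)·R2: [0, 0, -21, -13, -7, -8]
R4 ← R4 + (1/5)·R2: [0, 0, 7/5, 2, 21/5, -3/5]
R5 ← R5 − (13/5)·R2: [0, 0, -16/5, -8, -38/5, 14/5]
R4 ← R4 + (1/15)·R3: [0, 0, 0, 17/15, 56/15, -17/15]
R5 ← R5 − (16/105)·R3: [0, 0, 0, -632/105, -98/15, 422/105]
R5 ← R5 + (632/119)·R4: [0, 0, 0, 0, 226/17, -2]
5 nonzero rows, so rank(P) = 5.
P has 6 columns; by rank–nullity, nullity = 6 − 5 = 1.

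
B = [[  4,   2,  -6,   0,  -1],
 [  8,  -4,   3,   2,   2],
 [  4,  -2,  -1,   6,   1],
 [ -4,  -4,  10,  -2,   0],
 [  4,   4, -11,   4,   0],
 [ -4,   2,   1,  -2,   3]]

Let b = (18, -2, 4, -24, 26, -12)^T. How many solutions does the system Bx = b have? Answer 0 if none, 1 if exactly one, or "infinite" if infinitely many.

infinite

Row reduce the augmented matrix [B | b].
R2 ← R2 − (2)·R1: [0, -8, 15, 2, 4, -38]
R3 ← R3 − R1: [0, -4, 5, 6, 2, -14]
R4 ← R4 + R1: [0, -2, 4, -2, -1, -6]
R5 ← R5 − R1: [0, 2, -5, 4, 1, 8]
R6 ← R6 + R1: [0, 4, -5, -2, 2, 6]
R3 ← R3 − (1/2)·R2: [0, 0, -5/2, 5, 0, 5]
R4 ← R4 − (1/4)·R2: [0, 0, 1/4, -5/2, -2, 7/2]
R5 ← R5 + (1/4)·R2: [0, 0, -5/4, 9/2, 2, -3/2]
R6 ← R6 + (1/2)·R2: [0, 0, 5/2, -1, 4, -13]
R4 ← R4 + (1/10)·R3: [0, 0, 0, -2, -2, 4]
R5 ← R5 − (1/2)·R3: [0, 0, 0, 2, 2, -4]
R6 ← R6 + R3: [0, 0, 0, 4, 4, -8]
R5 ← R5 + R4: [0, 0, 0, 0, 0, 0]
R6 ← R6 + (2)·R4: [0, 0, 0, 0, 0, 0]
The echelon form has 4 nonzero rows, and every pivot lies in the first 5 columns, so rank(B) = rank([B|b]) = 4.
The system is consistent.
rank = 4 < 5 unknowns, so there are infinitely many solutions.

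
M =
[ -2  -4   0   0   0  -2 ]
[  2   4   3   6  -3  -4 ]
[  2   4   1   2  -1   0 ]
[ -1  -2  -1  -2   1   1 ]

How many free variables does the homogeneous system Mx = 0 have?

4

Row reduce to echelon form.
R2 ← R2 + R1: [0, 0, 3, 6, -3, -6]
R3 ← R3 + R1: [0, 0, 1, 2, -1, -2]
R4 ← R4 − (1/2)·R1: [0, 0, -1, -2, 1, 2]
R3 ← R3 − (1/3)·R2: [0, 0, 0, 0, 0, 0]
R4 ← R4 + (1/3)·R2: [0, 0, 0, 0, 0, 0]
2 nonzero rows, so rank(M) = 2.
M has 6 columns; by rank–nullity, nullity = 6 − 2 = 4.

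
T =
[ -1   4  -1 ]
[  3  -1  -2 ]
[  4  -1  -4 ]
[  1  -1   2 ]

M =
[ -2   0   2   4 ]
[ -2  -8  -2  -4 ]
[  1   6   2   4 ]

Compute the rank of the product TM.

First compute TM:
[[ -7, -38, -12, -24],
 [ -6,  -4,   4,   8],
 [-10, -16,   2,   4],
 [  2,  20,   8,  16]]
Now row reduce the product.
R2 ← R2 − (6/7)·R1: [0, 200/7, 100/7, 200/7]
R3 ← R3 − (10/7)·R1: [0, 268/7, 134/7, 268/7]
R4 ← R4 + (2/7)·R1: [0, 64/7, 32/7, 64/7]
R3 ← R3 − (67/50)·R2: [0, 0, 0, 0]
R4 ← R4 − (8/25)·R2: [0, 0, 0, 0]
2 nonzero rows, so rank(TM) = 2.

2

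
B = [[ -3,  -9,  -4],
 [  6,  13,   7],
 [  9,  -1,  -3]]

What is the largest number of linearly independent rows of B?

3

Row reduce to echelon form.
R2 ← R2 + (2)·R1: [0, -5, -1]
R3 ← R3 + (3)·R1: [0, -28, -15]
R3 ← R3 − (28/5)·R2: [0, 0, -47/5]
Echelon form has 3 nonzero rows, so rank(B) = 3.
The rank gives the maximum number of linearly independent rows: 3.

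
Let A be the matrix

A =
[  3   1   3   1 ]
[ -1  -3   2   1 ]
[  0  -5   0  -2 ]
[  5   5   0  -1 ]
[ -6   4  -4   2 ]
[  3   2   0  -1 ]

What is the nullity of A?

Row reduce to echelon form.
R2 ← R2 + (1/3)·R1: [0, -8/3, 3, 4/3]
R4 ← R4 − (5/3)·R1: [0, 10/3, -5, -8/3]
R5 ← R5 + (2)·R1: [0, 6, 2, 4]
R6 ← R6 − R1: [0, 1, -3, -2]
R3 ← R3 − (15/8)·R2: [0, 0, -45/8, -9/2]
R4 ← R4 + (5/4)·R2: [0, 0, -5/4, -1]
R5 ← R5 + (9/4)·R2: [0, 0, 35/4, 7]
R6 ← R6 + (3/8)·R2: [0, 0, -15/8, -3/2]
R4 ← R4 − (2/9)·R3: [0, 0, 0, 0]
R5 ← R5 + (14/9)·R3: [0, 0, 0, 0]
R6 ← R6 − (1/3)·R3: [0, 0, 0, 0]
3 nonzero rows, so rank(A) = 3.
A has 4 columns; by rank–nullity, nullity = 4 − 3 = 1.

1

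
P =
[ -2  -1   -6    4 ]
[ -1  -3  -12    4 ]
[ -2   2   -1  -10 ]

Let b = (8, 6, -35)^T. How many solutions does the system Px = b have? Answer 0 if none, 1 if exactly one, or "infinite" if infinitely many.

Row reduce the augmented matrix [P | b].
R2 ← R2 − (1/2)·R1: [0, -5/2, -9, 2, 2]
R3 ← R3 − R1: [0, 3, 5, -14, -43]
R3 ← R3 + (6/5)·R2: [0, 0, -29/5, -58/5, -203/5]
The echelon form has 3 nonzero rows, and every pivot lies in the first 4 columns, so rank(P) = rank([P|b]) = 3.
The system is consistent.
rank = 3 < 4 unknowns, so there are infinitely many solutions.

infinite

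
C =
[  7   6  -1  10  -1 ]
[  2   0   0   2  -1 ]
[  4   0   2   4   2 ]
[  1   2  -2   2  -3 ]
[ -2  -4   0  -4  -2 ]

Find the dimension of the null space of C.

Row reduce to echelon form.
R2 ← R2 − (2/7)·R1: [0, -12/7, 2/7, -6/7, -5/7]
R3 ← R3 − (4/7)·R1: [0, -24/7, 18/7, -12/7, 18/7]
R4 ← R4 − (1/7)·R1: [0, 8/7, -13/7, 4/7, -20/7]
R5 ← R5 + (2/7)·R1: [0, -16/7, -2/7, -8/7, -16/7]
R3 ← R3 − (2)·R2: [0, 0, 2, 0, 4]
R4 ← R4 + (2/3)·R2: [0, 0, -5/3, 0, -10/3]
R5 ← R5 − (4/3)·R2: [0, 0, -2/3, 0, -4/3]
R4 ← R4 + (5/6)·R3: [0, 0, 0, 0, 0]
R5 ← R5 + (1/3)·R3: [0, 0, 0, 0, 0]
3 nonzero rows, so rank(C) = 3.
C has 5 columns; by rank–nullity, nullity = 5 − 3 = 2.

2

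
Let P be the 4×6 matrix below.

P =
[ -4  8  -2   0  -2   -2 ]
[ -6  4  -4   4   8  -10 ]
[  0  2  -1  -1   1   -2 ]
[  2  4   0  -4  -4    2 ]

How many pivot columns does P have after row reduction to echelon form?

3

Row reduce to echelon form.
R2 ← R2 − (3/2)·R1: [0, -8, -1, 4, 11, -7]
R4 ← R4 + (1/2)·R1: [0, 8, -1, -4, -5, 1]
R3 ← R3 + (1/4)·R2: [0, 0, -5/4, 0, 15/4, -15/4]
R4 ← R4 + R2: [0, 0, -2, 0, 6, -6]
R4 ← R4 − (8/5)·R3: [0, 0, 0, 0, 0, 0]
Echelon form has 3 nonzero rows, so rank(P) = 3.
Each nonzero row contributes one pivot column: 3 pivot columns.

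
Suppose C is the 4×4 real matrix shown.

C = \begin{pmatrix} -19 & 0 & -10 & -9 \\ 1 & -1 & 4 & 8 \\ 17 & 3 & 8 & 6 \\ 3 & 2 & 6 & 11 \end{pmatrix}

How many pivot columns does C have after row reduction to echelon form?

3

Row reduce to echelon form.
R2 ← R2 + (1/19)·R1: [0, -1, 66/19, 143/19]
R3 ← R3 + (17/19)·R1: [0, 3, -18/19, -39/19]
R4 ← R4 + (3/19)·R1: [0, 2, 84/19, 182/19]
R3 ← R3 + (3)·R2: [0, 0, 180/19, 390/19]
R4 ← R4 + (2)·R2: [0, 0, 216/19, 468/19]
R4 ← R4 − (6/5)·R3: [0, 0, 0, 0]
Echelon form has 3 nonzero rows, so rank(C) = 3.
Each nonzero row contributes one pivot column: 3 pivot columns.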